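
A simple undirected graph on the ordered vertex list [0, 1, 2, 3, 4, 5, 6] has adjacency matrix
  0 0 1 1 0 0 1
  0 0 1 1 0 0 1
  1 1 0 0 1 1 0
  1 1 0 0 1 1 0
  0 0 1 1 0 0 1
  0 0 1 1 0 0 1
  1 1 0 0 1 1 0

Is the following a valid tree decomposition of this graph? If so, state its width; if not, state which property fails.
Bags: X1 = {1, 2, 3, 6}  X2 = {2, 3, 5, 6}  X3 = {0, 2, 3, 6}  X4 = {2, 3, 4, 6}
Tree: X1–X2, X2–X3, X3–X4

Every vertex of G appears in some bag (union = {0, 1, 2, 3, 4, 5, 6}); every edge is covered by a bag; and for each vertex v the set of bags containing v is connected in the bag tree. The decomposition is therefore valid. The largest bag has 4 vertices, so the width is 3.

Yes; width 3.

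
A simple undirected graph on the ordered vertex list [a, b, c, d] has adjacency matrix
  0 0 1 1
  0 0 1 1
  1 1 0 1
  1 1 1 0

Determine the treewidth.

2

A width-2 tree decomposition is:
Bags: B1 = {a, c, d}  B2 = {b, c, d}
Tree: B1–B2
Every bag has size at most 3, so the width is 3 − 1 = 2 and tw(G) ≤ 2. For the lower bound, the 3 vertices {a, c, d} are pairwise adjacent, and any tree decomposition puts a clique entirely inside one bag — forcing width ≥ 2. Hence tw(G) = 2 exactly.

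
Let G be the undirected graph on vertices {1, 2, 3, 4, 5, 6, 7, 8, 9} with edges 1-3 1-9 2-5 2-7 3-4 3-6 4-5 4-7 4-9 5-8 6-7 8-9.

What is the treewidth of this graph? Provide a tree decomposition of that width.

Treewidth 3.
One optimal decomposition is:
Bags: B1 = {1, 5, 8, 9}  B2 = {1, 4, 5, 9}  B3 = {1, 3, 4, 5}  B4 = {2, 3, 4, 5}  B5 = {2, 3, 4, 7}  B6 = {2, 3, 6, 7}
Tree: B1–B2, B2–B3, B3–B4, B4–B5, B5–B6

Every bag has size at most 4, so the width is 4 − 1 = 3 and tw(G) ≤ 3. For the lower bound: the 4 vertex sets {1,8,9}, {5}, {4}, {2,3,6,7} are disjoint, each induces a connected subgraph, and every pair is joined by at least one edge of G. Contracting each set to a single vertex therefore yields K_{4} as a minor, and since treewidth is minor-monotone, tw(G) ≥ tw(K_{4}) = 3. Combining the bounds, tw(G) = 3.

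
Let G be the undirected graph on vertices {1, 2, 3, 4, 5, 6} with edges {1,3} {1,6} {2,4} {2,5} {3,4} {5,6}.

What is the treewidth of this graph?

A width-2 tree decomposition is:
Bags: B1 = {2, 3, 4}  B2 = {1, 2, 3}  B3 = {1, 2, 6}  B4 = {2, 5, 6}
Tree: B1–B2, B2–B3, B3–B4
Each bag holds 3 vertices, so the decomposition has width 2, which upper-bounds the treewidth. For the lower bound, G contains the cycle 2–4–3–1–6–5–2, so G is not a forest; only forests have treewidth ≤ 1, hence tw(G) ≥ 2. Combining the bounds, tw(G) = 2.

2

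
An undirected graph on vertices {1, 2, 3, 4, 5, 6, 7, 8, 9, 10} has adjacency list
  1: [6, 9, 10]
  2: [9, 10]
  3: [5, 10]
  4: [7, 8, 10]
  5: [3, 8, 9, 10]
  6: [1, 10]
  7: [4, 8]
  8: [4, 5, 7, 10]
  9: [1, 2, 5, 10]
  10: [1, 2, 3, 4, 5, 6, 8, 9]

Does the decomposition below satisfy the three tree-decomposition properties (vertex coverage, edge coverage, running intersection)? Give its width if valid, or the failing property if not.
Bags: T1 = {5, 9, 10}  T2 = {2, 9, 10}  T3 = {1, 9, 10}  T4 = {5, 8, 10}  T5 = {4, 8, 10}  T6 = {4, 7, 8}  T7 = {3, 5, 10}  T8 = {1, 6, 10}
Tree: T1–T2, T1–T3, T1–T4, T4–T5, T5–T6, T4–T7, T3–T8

Yes; width 2.

Checking the three conditions: (i) the bags cover all of {1, 2, 3, 4, 5, 6, 7, 8, 9, 10}; (ii) for each edge, some bag contains both endpoints; (iii) the bags containing any fixed vertex form a subtree. All hold, so the decomposition is valid with width 3 − 1 = 2.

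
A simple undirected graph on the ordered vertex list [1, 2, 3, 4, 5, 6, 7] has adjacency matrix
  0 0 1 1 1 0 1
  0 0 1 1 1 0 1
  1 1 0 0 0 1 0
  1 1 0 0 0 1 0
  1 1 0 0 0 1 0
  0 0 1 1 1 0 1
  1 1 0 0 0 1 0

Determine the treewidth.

A width-3 tree decomposition is:
Bags: B1 = {1, 2, 4, 6}  B2 = {1, 2, 5, 6}  B3 = {1, 2, 6, 7}  B4 = {1, 2, 3, 6}
Tree: B1–B2, B2–B3, B3–B4
Each bag holds 4 vertices, so the decomposition has width 3, which upper-bounds the treewidth. For the lower bound: the 4 vertex sets {2,4}, {1,5}, {6}, {7} are disjoint, each induces a connected subgraph, and every pair is joined by at least one edge of G. Contracting each set to a single vertex therefore yields K_{4} as a minor, and since treewidth is minor-monotone, tw(G) ≥ tw(K_{4}) = 3. Combining the bounds, tw(G) = 3.

3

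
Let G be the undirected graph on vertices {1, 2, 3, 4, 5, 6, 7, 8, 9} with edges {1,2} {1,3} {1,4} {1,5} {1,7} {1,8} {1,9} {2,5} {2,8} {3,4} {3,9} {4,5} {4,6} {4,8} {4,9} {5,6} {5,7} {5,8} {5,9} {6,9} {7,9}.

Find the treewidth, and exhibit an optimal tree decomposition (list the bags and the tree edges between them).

The largest bag has 4 vertices, giving width 3; this decomposition certifies tw(G) ≤ 3. For the lower bound, the 4 vertices {1, 3, 4, 9} are pairwise adjacent, and any tree decomposition puts a clique entirely inside one bag — forcing width ≥ 3. Therefore the treewidth is 3.

Treewidth 3.
Bags: B1 = {1, 4, 5, 9}  B2 = {1, 4, 5, 8}  B3 = {4, 5, 6, 9}  B4 = {1, 5, 7, 9}  B5 = {1, 3, 4, 9}  B6 = {1, 2, 5, 8}
Tree: B1–B2, B1–B3, B1–B4, B1–B5, B2–B6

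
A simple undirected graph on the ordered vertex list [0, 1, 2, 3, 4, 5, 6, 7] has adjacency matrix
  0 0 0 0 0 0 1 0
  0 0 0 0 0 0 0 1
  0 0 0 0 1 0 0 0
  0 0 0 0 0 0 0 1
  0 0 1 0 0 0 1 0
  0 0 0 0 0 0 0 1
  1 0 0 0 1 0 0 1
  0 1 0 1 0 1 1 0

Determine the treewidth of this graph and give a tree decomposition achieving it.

The largest bag has 2 vertices, giving width 1; this decomposition certifies tw(G) ≤ 1. Any graph with an edge has treewidth ≥ 1, and G has the edge 7–1. Combining the bounds, tw(G) = 1.

Treewidth 1.
Bags: B1 = {1, 7}  B2 = {6, 7}  B3 = {0, 6}  B4 = {3, 7}  B5 = {5, 7}  B6 = {4, 6}  B7 = {2, 4}
Tree: B1–B2, B2–B3, B1–B4, B4–B5, B3–B6, B6–B7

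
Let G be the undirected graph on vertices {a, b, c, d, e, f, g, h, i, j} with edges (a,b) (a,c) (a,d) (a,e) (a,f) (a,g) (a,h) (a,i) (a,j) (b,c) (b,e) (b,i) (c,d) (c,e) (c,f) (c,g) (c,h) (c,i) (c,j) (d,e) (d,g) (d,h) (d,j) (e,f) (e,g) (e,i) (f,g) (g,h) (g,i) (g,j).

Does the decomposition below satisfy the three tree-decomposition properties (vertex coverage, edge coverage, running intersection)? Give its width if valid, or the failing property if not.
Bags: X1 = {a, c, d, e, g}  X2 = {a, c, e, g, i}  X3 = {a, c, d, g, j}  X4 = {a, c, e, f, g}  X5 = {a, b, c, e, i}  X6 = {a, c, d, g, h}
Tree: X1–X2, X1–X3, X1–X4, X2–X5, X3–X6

Checking the three conditions: (i) the bags cover all of {a, b, c, d, e, f, g, h, i, j}; (ii) for each edge, some bag contains both endpoints; (iii) the bags containing any fixed vertex form a subtree. All hold, so the decomposition is valid with width 5 − 1 = 4.

Yes; width 4.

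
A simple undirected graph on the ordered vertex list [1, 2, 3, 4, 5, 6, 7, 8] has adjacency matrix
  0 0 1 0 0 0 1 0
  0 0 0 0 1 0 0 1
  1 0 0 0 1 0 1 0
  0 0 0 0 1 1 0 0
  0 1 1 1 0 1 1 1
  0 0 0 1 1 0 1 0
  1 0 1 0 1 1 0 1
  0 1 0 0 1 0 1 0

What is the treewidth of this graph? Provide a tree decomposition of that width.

Treewidth 2.
One optimal decomposition is:
Bags: B1 = {1, 3, 7}  B2 = {3, 5, 7}  B3 = {5, 7, 8}  B4 = {2, 5, 8}  B5 = {5, 6, 7}  B6 = {4, 5, 6}
Tree: B1–B2, B2–B3, B3–B4, B3–B5, B5–B6

Every bag has size at most 3, so the width is 3 − 1 = 2 and tw(G) ≤ 2. On the other hand G contains the 3-clique {1, 3, 7}. A clique must lie in a single bag of any decomposition, so no decomposition can have width below 2. The upper and lower bounds meet at 2, so that is the treewidth.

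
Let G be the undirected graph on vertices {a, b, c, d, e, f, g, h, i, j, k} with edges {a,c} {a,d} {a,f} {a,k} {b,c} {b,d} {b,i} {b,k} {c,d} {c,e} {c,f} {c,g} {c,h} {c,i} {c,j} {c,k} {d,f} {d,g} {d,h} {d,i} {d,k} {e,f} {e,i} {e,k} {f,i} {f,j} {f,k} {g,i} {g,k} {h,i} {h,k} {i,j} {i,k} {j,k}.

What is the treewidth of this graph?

A width-4 tree decomposition is:
Bags: B1 = {c, d, f, i, k}  B2 = {c, d, g, i, k}  B3 = {c, e, f, i, k}  B4 = {a, c, d, f, k}  B5 = {b, c, d, i, k}  B6 = {c, f, i, j, k}  B7 = {c, d, h, i, k}
Tree: B1–B2, B1–B3, B1–B4, B2–B5, B3–B6, B5–B7
Every bag has size at most 5, so the width is 5 − 1 = 4 and tw(G) ≤ 4. For the lower bound, the 5 vertices {a, c, d, f, k} are pairwise adjacent, and any tree decomposition puts a clique entirely inside one bag — forcing width ≥ 4. Therefore the treewidth is 4.

4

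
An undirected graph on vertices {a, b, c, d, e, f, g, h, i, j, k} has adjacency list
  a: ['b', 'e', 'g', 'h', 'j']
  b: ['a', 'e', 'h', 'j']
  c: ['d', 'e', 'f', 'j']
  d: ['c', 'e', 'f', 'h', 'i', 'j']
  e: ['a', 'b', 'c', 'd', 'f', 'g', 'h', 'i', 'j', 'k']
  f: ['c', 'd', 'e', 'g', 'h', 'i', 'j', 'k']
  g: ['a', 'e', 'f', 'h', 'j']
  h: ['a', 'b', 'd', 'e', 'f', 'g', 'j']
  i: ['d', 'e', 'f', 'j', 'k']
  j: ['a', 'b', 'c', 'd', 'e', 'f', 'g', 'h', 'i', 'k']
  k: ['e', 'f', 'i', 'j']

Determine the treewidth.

A width-4 tree decomposition is:
Bags: B1 = {c, d, e, f, j}  B2 = {d, e, f, h, j}  B3 = {d, e, f, i, j}  B4 = {e, f, g, h, j}  B5 = {e, f, i, j, k}  B6 = {a, e, g, h, j}  B7 = {a, b, e, h, j}
Tree: B1–B2, B1–B3, B2–B4, B3–B5, B4–B6, B6–B7
Each bag holds 5 vertices, so the decomposition has width 4, which upper-bounds the treewidth. On the other hand G contains the 5-clique {a, e, g, h, j}. A clique must lie in a single bag of any decomposition, so no decomposition can have width below 4. Combining the bounds, tw(G) = 4.

4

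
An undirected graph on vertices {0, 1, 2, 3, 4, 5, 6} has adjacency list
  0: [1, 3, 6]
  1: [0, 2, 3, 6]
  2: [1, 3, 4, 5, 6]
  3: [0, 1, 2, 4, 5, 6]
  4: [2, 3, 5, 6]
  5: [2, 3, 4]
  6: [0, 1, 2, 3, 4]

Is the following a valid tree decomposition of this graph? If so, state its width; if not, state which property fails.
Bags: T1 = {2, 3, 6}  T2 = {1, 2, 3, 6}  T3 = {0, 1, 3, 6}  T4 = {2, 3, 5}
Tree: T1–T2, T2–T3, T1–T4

A tree decomposition must satisfy three properties: every vertex lies in some bag; for every edge, both endpoints lie together in some bag; and for every vertex, the bags containing it form a connected subtree. Here vertex 4 appears in no bag, so the decomposition is invalid.

No — vertex 4 appears in no bag.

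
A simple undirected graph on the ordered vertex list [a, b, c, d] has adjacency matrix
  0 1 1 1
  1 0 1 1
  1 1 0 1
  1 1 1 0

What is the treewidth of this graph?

A width-3 tree decomposition is:
Bags: B1 = {a, b, c, d}
Tree: (single bag)
A single bag containing all 4 vertices is trivially a valid decomposition of width 3. Conversely, {a, b, c, d} is a clique of size 4, and the vertices of any clique must share a bag in every tree decomposition; so some bag has ≥ 4 vertices and tw(G) ≥ 3. Therefore the treewidth is 3.

3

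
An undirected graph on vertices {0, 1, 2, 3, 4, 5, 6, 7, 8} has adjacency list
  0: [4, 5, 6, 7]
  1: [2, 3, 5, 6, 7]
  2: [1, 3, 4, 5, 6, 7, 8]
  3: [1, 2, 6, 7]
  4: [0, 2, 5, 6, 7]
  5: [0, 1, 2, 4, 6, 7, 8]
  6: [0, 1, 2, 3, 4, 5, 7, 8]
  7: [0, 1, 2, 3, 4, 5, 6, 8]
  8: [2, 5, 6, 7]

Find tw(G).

A width-4 tree decomposition is:
Bags: B1 = {0, 4, 5, 6, 7}  B2 = {2, 4, 5, 6, 7}  B3 = {1, 2, 5, 6, 7}  B4 = {1, 2, 3, 6, 7}  B5 = {2, 5, 6, 7, 8}
Tree: B1–B2, B2–B3, B3–B4, B2–B5
Each bag holds 5 vertices, so the decomposition has width 4, which upper-bounds the treewidth. On the other hand G contains the 5-clique {0, 4, 5, 6, 7}. A clique must lie in a single bag of any decomposition, so no decomposition can have width below 4. Hence tw(G) = 4 exactly.

4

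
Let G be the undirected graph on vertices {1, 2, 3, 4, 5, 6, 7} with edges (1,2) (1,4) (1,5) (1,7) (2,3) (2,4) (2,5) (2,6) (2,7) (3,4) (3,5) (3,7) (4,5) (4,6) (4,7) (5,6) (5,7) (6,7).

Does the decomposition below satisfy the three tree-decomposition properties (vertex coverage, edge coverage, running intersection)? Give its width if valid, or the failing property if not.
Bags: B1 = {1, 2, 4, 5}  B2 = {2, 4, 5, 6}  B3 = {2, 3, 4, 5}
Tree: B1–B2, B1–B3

No — vertex 7 appears in no bag.

A tree decomposition must satisfy three properties: every vertex lies in some bag; for every edge, both endpoints lie together in some bag; and for every vertex, the bags containing it form a connected subtree. Here vertex 7 appears in no bag, so the decomposition is invalid.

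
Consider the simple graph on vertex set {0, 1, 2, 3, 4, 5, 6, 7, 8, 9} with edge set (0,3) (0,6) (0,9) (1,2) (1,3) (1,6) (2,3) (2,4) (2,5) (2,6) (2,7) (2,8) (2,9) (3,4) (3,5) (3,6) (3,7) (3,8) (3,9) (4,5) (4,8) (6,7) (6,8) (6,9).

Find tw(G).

3

A width-3 tree decomposition is:
Bags: B1 = {2, 3, 6, 9}  B2 = {2, 3, 6, 8}  B3 = {1, 2, 3, 6}  B4 = {0, 3, 6, 9}  B5 = {2, 3, 6, 7}  B6 = {2, 3, 4, 8}  B7 = {2, 3, 4, 5}
Tree: B1–B2, B2–B3, B1–B4, B3–B5, B2–B6, B6–B7
Every bag has size at most 4, so the width is 4 − 1 = 3 and tw(G) ≤ 3. Conversely, {0, 3, 6, 9} is a clique of size 4, and the vertices of any clique must share a bag in every tree decomposition; so some bag has ≥ 4 vertices and tw(G) ≥ 3. The upper and lower bounds meet at 3, so that is the treewidth.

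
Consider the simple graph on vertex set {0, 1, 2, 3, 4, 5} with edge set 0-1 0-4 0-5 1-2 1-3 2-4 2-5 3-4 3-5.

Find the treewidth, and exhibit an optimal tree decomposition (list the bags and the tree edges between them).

Treewidth 3.
One such decomposition:
Bags: B1 = {1, 2, 4, 5}  B2 = {1, 3, 4, 5}  B3 = {0, 1, 4, 5}
Tree: B1–B2, B2–B3

Each bag holds 4 vertices, so the decomposition has width 3, which upper-bounds the treewidth. For the lower bound: the 4 vertex sets {2,5}, {1,3}, {4}, {0} are disjoint, each induces a connected subgraph, and every pair is joined by at least one edge of G. Contracting each set to a single vertex therefore yields K_{4} as a minor, and since treewidth is minor-monotone, tw(G) ≥ tw(K_{4}) = 3. Therefore the treewidth is 3.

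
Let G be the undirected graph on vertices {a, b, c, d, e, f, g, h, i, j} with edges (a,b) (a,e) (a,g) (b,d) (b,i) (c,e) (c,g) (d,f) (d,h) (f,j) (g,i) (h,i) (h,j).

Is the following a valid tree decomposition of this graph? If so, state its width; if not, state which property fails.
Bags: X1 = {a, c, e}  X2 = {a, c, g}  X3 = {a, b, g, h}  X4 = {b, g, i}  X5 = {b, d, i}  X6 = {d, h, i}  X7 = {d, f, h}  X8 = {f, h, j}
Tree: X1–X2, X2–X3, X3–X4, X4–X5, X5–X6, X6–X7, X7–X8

A tree decomposition must satisfy three properties: every vertex lies in some bag; for every edge, both endpoints lie together in some bag; and for every vertex, the bags containing it form a connected subtree. Here bags containing vertex h are not connected in the tree, so the decomposition is invalid.

No — bags containing vertex h are not connected in the tree.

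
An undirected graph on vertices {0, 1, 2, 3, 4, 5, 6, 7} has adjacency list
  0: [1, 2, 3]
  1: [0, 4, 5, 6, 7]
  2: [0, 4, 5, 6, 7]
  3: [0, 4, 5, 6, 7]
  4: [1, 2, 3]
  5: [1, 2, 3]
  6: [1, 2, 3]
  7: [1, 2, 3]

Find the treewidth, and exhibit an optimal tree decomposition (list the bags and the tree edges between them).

Treewidth 3.
One optimal decomposition is:
Bags: B1 = {1, 2, 3, 7}  B2 = {1, 2, 3, 5}  B3 = {0, 1, 2, 3}  B4 = {1, 2, 3, 6}  B5 = {1, 2, 3, 4}
Tree: B1–B2, B2–B3, B3–B4, B4–B5

The largest bag has 4 vertices, giving width 3; this decomposition certifies tw(G) ≤ 3. For the lower bound: the 4 vertex sets {3,7}, {2,5}, {1}, {0} are disjoint, each induces a connected subgraph, and every pair is joined by at least one edge of G. Contracting each set to a single vertex therefore yields K_{4} as a minor, and since treewidth is minor-monotone, tw(G) ≥ tw(K_{4}) = 3. The upper and lower bounds meet at 3, so that is the treewidth.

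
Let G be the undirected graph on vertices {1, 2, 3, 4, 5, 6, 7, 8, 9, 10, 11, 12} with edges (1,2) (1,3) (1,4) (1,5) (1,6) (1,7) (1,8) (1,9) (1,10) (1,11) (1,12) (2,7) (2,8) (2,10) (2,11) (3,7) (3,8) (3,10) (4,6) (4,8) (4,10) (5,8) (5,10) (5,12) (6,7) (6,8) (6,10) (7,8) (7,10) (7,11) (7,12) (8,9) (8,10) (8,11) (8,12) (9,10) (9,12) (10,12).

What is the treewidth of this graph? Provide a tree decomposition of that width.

Treewidth 4.
One such decomposition:
Bags: B1 = {1, 3, 7, 8, 10}  B2 = {1, 7, 8, 10, 12}  B3 = {1, 6, 7, 8, 10}  B4 = {1, 2, 7, 8, 10}  B5 = {1, 8, 9, 10, 12}  B6 = {1, 5, 8, 10, 12}  B7 = {1, 2, 7, 8, 11}  B8 = {1, 4, 6, 8, 10}
Tree: B1–B2, B2–B3, B2–B4, B2–B5, B2–B6, B4–B7, B3–B8

Every bag has size at most 5, so the width is 5 − 1 = 4 and tw(G) ≤ 4. For the lower bound, the 5 vertices {1, 8, 9, 10, 12} are pairwise adjacent, and any tree decomposition puts a clique entirely inside one bag — forcing width ≥ 4. Hence tw(G) = 4 exactly.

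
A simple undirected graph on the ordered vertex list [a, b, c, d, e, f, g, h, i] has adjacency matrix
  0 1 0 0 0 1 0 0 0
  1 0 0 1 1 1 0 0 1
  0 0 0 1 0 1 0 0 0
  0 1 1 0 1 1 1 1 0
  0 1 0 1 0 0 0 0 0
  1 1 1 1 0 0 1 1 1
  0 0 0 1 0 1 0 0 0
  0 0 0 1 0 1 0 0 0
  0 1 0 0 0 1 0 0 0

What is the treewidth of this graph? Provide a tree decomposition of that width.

Treewidth 2.
One optimal decomposition is:
Bags: B1 = {c, d, f}  B2 = {b, d, f}  B3 = {d, f, h}  B4 = {b, f, i}  B5 = {d, f, g}  B6 = {a, b, f}  B7 = {b, d, e}
Tree: B1–B2, B1–B3, B2–B4, B1–B5, B4–B6, B2–B7

Every bag has size at most 3, so the width is 3 − 1 = 2 and tw(G) ≤ 2. On the other hand G contains the 3-clique {b, d, e}. A clique must lie in a single bag of any decomposition, so no decomposition can have width below 2. Therefore the treewidth is 2.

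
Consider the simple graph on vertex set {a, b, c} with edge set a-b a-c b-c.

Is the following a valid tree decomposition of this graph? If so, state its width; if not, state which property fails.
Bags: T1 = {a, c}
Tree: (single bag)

A tree decomposition must satisfy three properties: every vertex lies in some bag; for every edge, both endpoints lie together in some bag; and for every vertex, the bags containing it form a connected subtree. Here vertex b appears in no bag, so the decomposition is invalid.

No — vertex b appears in no bag.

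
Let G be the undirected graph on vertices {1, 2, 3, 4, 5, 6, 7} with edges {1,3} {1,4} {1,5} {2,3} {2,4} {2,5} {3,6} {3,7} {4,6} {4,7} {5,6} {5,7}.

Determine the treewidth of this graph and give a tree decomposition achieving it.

Treewidth 3.
Bags: B1 = {3, 4, 5, 7}  B2 = {1, 3, 4, 5}  B3 = {3, 4, 5, 6}  B4 = {2, 3, 4, 5}
Tree: B1–B2, B2–B3, B3–B4

Each bag holds 4 vertices, so the decomposition has width 3, which upper-bounds the treewidth. For the lower bound: the 4 vertex sets {3,7}, {1,5}, {4}, {6} are disjoint, each induces a connected subgraph, and every pair is joined by at least one edge of G. Contracting each set to a single vertex therefore yields K_{4} as a minor, and since treewidth is minor-monotone, tw(G) ≥ tw(K_{4}) = 3. Combining the bounds, tw(G) = 3.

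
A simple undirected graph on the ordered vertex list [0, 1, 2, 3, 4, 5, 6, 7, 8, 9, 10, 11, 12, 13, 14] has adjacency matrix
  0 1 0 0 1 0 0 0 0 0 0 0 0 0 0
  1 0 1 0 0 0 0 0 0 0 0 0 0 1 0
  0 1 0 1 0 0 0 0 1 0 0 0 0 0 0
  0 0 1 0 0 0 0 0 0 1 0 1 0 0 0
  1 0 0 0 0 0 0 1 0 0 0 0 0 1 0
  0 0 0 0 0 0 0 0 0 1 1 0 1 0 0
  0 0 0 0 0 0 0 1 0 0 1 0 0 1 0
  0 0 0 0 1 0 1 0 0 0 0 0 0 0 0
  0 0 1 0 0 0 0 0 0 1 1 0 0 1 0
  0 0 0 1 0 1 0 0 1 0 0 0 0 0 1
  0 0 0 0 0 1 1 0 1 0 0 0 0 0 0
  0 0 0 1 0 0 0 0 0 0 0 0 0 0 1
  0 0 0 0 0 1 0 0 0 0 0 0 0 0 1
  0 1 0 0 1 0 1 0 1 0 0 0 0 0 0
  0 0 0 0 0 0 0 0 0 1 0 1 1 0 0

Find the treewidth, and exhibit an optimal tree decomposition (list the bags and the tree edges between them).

Treewidth 3.
One optimal decomposition is:
Bags: B1 = {5, 11, 12, 14}  B2 = {5, 9, 11, 14}  B3 = {3, 5, 9, 11}  B4 = {3, 5, 9, 10}  B5 = {3, 8, 9, 10}  B6 = {2, 3, 8, 10}  B7 = {2, 6, 8, 10}  B8 = {2, 6, 8, 13}  B9 = {1, 2, 6, 13}  B10 = {1, 6, 7, 13}  B11 = {1, 4, 7, 13}  B12 = {0, 1, 4, 7}
Tree: B1–B2, B2–B3, B3–B4, B4–B5, B5–B6, B6–B7, B7–B8, B8–B9, B9–B10, B10–B11, B11–B12

Every bag has size at most 4, so the width is 4 − 1 = 3 and tw(G) ≤ 3. For the lower bound: the 4 vertex sets {11,12,14}, {5}, {9}, {2,3,8,10} are disjoint, each induces a connected subgraph, and every pair is joined by at least one edge of G. Contracting each set to a single vertex therefore yields K_{4} as a minor, and since treewidth is minor-monotone, tw(G) ≥ tw(K_{4}) = 3. Therefore the treewidth is 3.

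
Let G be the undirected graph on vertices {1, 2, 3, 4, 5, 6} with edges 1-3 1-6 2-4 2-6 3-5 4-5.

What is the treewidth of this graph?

A width-2 tree decomposition is:
Bags: B1 = {1, 2, 6}  B2 = {1, 2, 4}  B3 = {1, 4, 5}  B4 = {1, 3, 5}
Tree: B1–B2, B2–B3, B3–B4
Each bag holds 3 vertices, so the decomposition has width 2, which upper-bounds the treewidth. Since 1–6–2–4–5–3–1 is a cycle in G, G is not acyclic. Forests are exactly the graphs of treewidth ≤ 1, so tw(G) ≥ 2. Therefore the treewidth is 2.

2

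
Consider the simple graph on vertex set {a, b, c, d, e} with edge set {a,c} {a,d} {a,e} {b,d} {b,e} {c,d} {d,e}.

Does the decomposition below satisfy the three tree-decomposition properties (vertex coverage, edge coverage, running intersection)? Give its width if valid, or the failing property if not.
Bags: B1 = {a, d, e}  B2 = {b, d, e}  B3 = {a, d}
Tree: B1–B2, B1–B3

No — vertex c appears in no bag.

A tree decomposition must satisfy three properties: every vertex lies in some bag; for every edge, both endpoints lie together in some bag; and for every vertex, the bags containing it form a connected subtree. Here vertex c appears in no bag, so the decomposition is invalid.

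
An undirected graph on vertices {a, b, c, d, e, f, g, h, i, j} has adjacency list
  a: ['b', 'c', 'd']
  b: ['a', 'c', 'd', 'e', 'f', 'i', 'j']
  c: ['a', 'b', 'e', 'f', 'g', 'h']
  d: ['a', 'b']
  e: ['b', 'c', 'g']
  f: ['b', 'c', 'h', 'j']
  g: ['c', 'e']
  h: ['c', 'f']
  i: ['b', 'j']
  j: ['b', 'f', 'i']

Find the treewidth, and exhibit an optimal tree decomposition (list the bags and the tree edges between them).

Treewidth 2.
One optimal decomposition is:
Bags: B1 = {b, f, j}  B2 = {b, c, f}  B3 = {a, b, c}  B4 = {c, f, h}  B5 = {b, c, e}  B6 = {a, b, d}  B7 = {b, i, j}  B8 = {c, e, g}
Tree: B1–B2, B2–B3, B2–B4, B3–B5, B3–B6, B1–B7, B5–B8

Each bag holds 3 vertices, so the decomposition has width 2, which upper-bounds the treewidth. Conversely, {c, e, g} is a clique of size 3, and the vertices of any clique must share a bag in every tree decomposition; so some bag has ≥ 3 vertices and tw(G) ≥ 2. Combining the bounds, tw(G) = 2.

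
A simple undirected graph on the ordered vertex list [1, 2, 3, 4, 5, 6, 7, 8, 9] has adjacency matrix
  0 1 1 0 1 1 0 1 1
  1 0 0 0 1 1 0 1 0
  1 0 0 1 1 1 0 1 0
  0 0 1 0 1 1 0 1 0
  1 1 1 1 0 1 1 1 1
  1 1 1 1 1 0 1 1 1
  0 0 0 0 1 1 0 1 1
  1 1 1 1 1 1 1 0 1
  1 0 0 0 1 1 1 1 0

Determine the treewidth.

A width-4 tree decomposition is:
Bags: B1 = {5, 6, 7, 8, 9}  B2 = {1, 5, 6, 8, 9}  B3 = {1, 3, 5, 6, 8}  B4 = {1, 2, 5, 6, 8}  B5 = {3, 4, 5, 6, 8}
Tree: B1–B2, B2–B3, B3–B4, B3–B5
The largest bag has 5 vertices, giving width 4; this decomposition certifies tw(G) ≤ 4. On the other hand G contains the 5-clique {1, 5, 6, 8, 9}. A clique must lie in a single bag of any decomposition, so no decomposition can have width below 4. Hence tw(G) = 4 exactly.

4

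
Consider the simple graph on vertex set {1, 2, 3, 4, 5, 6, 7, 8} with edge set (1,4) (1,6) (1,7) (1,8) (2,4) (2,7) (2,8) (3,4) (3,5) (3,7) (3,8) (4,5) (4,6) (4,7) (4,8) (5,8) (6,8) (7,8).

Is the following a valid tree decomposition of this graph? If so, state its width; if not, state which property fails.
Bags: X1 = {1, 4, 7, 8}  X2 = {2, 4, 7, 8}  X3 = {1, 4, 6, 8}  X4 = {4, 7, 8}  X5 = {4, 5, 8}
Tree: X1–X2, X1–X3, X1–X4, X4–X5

No — vertex 3 appears in no bag.

A tree decomposition must satisfy three properties: every vertex lies in some bag; for every edge, both endpoints lie together in some bag; and for every vertex, the bags containing it form a connected subtree. Here vertex 3 appears in no bag, so the decomposition is invalid.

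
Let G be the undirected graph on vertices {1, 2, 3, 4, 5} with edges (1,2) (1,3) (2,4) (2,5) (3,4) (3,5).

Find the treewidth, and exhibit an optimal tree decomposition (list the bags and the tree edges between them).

Treewidth 2.
One such decomposition:
Bags: B1 = {2, 3, 4}  B2 = {1, 2, 3}  B3 = {2, 3, 5}
Tree: B1–B2, B2–B3

The largest bag has 3 vertices, giving width 2; this decomposition certifies tw(G) ≤ 2. The edges 3–4–2–1–3 form a cycle, so G is not a tree and its treewidth is at least 2. The upper and lower bounds meet at 2, so that is the treewidth.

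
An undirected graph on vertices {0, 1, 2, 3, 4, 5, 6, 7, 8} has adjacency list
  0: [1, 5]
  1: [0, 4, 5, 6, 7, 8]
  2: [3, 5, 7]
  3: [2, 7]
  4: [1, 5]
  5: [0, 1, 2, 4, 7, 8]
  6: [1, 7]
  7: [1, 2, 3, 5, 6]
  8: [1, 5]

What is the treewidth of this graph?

2

A width-2 tree decomposition is:
Bags: B1 = {1, 5, 7}  B2 = {2, 5, 7}  B3 = {1, 4, 5}  B4 = {1, 5, 8}  B5 = {1, 6, 7}  B6 = {2, 3, 7}  B7 = {0, 1, 5}
Tree: B1–B2, B1–B3, B1–B4, B1–B5, B2–B6, B3–B7
Every bag has size at most 3, so the width is 3 − 1 = 2 and tw(G) ≤ 2. On the other hand G contains the 3-clique {0, 1, 5}. A clique must lie in a single bag of any decomposition, so no decomposition can have width below 2. Combining the bounds, tw(G) = 2.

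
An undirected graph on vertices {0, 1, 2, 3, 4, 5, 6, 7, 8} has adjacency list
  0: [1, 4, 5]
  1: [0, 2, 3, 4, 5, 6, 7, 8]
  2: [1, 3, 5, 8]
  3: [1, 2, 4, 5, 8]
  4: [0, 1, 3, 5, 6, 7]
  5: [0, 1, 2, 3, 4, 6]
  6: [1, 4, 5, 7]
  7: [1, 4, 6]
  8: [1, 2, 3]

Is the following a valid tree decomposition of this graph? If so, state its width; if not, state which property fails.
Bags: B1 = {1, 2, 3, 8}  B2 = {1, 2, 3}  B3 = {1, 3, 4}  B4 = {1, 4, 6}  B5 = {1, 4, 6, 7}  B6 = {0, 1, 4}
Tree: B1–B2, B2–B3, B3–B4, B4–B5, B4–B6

A tree decomposition must satisfy three properties: every vertex lies in some bag; for every edge, both endpoints lie together in some bag; and for every vertex, the bags containing it form a connected subtree. Here vertex 5 appears in no bag, so the decomposition is invalid.

No — vertex 5 appears in no bag.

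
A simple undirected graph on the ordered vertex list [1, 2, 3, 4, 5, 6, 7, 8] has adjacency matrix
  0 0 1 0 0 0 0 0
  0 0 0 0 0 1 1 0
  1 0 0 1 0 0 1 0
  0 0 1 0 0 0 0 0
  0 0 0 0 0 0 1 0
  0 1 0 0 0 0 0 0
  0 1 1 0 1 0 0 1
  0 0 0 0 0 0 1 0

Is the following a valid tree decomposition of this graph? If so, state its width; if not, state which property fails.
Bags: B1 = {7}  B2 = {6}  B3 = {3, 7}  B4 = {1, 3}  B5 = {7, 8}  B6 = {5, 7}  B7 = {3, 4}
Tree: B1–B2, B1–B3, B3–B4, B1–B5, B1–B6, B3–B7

No — vertex 2 appears in no bag.

A tree decomposition must satisfy three properties: every vertex lies in some bag; for every edge, both endpoints lie together in some bag; and for every vertex, the bags containing it form a connected subtree. Here vertex 2 appears in no bag, so the decomposition is invalid.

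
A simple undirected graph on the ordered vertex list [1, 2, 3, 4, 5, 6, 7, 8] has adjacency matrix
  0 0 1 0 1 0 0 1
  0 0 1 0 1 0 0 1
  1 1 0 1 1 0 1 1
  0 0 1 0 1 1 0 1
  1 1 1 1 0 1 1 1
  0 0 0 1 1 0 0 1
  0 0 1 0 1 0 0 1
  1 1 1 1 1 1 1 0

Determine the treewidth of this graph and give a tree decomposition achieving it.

Treewidth 3.
One such decomposition:
Bags: B1 = {3, 4, 5, 8}  B2 = {1, 3, 5, 8}  B3 = {4, 5, 6, 8}  B4 = {2, 3, 5, 8}  B5 = {3, 5, 7, 8}
Tree: B1–B2, B1–B3, B1–B4, B4–B5

The largest bag has 4 vertices, giving width 3; this decomposition certifies tw(G) ≤ 3. Conversely, {1, 3, 5, 8} is a clique of size 4, and the vertices of any clique must share a bag in every tree decomposition; so some bag has ≥ 4 vertices and tw(G) ≥ 3. Therefore the treewidth is 3.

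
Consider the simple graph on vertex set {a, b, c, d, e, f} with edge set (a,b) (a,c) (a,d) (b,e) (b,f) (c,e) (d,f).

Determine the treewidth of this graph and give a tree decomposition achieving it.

Every bag has size at most 3, so the width is 3 − 1 = 2 and tw(G) ≤ 2. Since f–d–a–b–f is a cycle in G, G is not acyclic. Forests are exactly the graphs of treewidth ≤ 1, so tw(G) ≥ 2. Hence tw(G) = 2 exactly.

Treewidth 2.
One optimal decomposition is:
Bags: B1 = {b, d, f}  B2 = {a, b, d}  B3 = {a, b, e}  B4 = {a, c, e}
Tree: B1–B2, B2–B3, B3–B4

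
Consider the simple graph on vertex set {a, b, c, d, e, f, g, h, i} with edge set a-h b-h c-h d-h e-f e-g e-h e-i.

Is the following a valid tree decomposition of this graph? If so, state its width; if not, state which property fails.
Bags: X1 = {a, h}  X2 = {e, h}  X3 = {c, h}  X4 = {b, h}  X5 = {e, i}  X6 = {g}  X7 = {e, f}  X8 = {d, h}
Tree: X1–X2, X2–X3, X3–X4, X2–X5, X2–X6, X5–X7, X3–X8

No — edge (e,g) lies in no bag.

A tree decomposition must satisfy three properties: every vertex lies in some bag; for every edge, both endpoints lie together in some bag; and for every vertex, the bags containing it form a connected subtree. Here edge (e,g) lies in no bag, so the decomposition is invalid.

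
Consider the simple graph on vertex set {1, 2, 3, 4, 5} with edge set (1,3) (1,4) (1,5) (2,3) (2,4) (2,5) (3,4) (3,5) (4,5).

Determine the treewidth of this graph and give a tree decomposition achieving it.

The largest bag has 4 vertices, giving width 3; this decomposition certifies tw(G) ≤ 3. For the lower bound, the 4 vertices {1, 3, 4, 5} are pairwise adjacent, and any tree decomposition puts a clique entirely inside one bag — forcing width ≥ 3. Therefore the treewidth is 3.

Treewidth 3.
One optimal decomposition is:
Bags: B1 = {2, 3, 4, 5}  B2 = {1, 3, 4, 5}
Tree: B1–B2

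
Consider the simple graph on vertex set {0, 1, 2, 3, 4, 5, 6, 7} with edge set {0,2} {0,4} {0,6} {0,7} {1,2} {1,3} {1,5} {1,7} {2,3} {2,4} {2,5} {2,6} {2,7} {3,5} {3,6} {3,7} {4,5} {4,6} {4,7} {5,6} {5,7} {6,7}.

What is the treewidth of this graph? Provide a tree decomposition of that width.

Treewidth 4.
One optimal decomposition is:
Bags: B1 = {0, 2, 4, 6, 7}  B2 = {2, 4, 5, 6, 7}  B3 = {2, 3, 5, 6, 7}  B4 = {1, 2, 3, 5, 7}
Tree: B1–B2, B2–B3, B3–B4

The largest bag has 5 vertices, giving width 4; this decomposition certifies tw(G) ≤ 4. On the other hand G contains the 5-clique {0, 2, 4, 6, 7}. A clique must lie in a single bag of any decomposition, so no decomposition can have width below 4. Therefore the treewidth is 4.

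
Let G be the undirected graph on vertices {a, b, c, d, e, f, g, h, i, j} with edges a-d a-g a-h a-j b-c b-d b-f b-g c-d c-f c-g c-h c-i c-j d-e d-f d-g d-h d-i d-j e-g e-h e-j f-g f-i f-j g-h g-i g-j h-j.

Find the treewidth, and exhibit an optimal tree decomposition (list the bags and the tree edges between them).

Every bag has size at most 5, so the width is 5 − 1 = 4 and tw(G) ≤ 4. Conversely, {d, e, g, h, j} is a clique of size 5, and the vertices of any clique must share a bag in every tree decomposition; so some bag has ≥ 5 vertices and tw(G) ≥ 4. Hence tw(G) = 4 exactly.

Treewidth 4.
Bags: B1 = {c, d, f, g, j}  B2 = {b, c, d, f, g}  B3 = {c, d, g, h, j}  B4 = {a, d, g, h, j}  B5 = {c, d, f, g, i}  B6 = {d, e, g, h, j}
Tree: B1–B2, B1–B3, B3–B4, B1–B5, B3–B6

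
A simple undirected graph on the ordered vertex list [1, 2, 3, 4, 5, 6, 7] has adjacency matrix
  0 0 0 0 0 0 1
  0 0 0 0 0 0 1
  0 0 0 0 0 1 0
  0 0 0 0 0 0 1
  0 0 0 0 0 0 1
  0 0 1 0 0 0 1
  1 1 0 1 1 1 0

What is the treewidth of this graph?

A width-1 tree decomposition is:
Bags: B1 = {6, 7}  B2 = {4, 7}  B3 = {2, 7}  B4 = {1, 7}  B5 = {5, 7}  B6 = {3, 6}
Tree: B1–B2, B1–B3, B2–B4, B4–B5, B1–B6
Each bag holds 2 vertices, so the decomposition has width 1, which upper-bounds the treewidth. Since G has at least one edge (e.g. 6–7), it is not an edgeless graph, so tw(G) ≥ 1. Hence tw(G) = 1 exactly.

1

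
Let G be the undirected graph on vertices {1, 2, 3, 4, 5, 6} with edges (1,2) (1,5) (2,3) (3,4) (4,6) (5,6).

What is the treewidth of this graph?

2

A width-2 tree decomposition is:
Bags: B1 = {1, 5, 6}  B2 = {1, 2, 6}  B3 = {2, 3, 6}  B4 = {3, 4, 6}
Tree: B1–B2, B2–B3, B3–B4
Each bag holds 3 vertices, so the decomposition has width 2, which upper-bounds the treewidth. Since 6–5–1–2–3–4–6 is a cycle in G, G is not acyclic. Forests are exactly the graphs of treewidth ≤ 1, so tw(G) ≥ 2. Therefore the treewidth is 2.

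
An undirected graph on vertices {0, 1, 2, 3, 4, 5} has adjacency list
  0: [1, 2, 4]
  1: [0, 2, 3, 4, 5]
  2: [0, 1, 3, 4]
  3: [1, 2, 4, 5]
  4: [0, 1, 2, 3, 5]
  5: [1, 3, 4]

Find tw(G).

A width-3 tree decomposition is:
Bags: B1 = {1, 2, 3, 4}  B2 = {1, 3, 4, 5}  B3 = {0, 1, 2, 4}
Tree: B1–B2, B1–B3
Each bag holds 4 vertices, so the decomposition has width 3, which upper-bounds the treewidth. On the other hand G contains the 4-clique {0, 1, 2, 4}. A clique must lie in a single bag of any decomposition, so no decomposition can have width below 3. The upper and lower bounds meet at 3, so that is the treewidth.

3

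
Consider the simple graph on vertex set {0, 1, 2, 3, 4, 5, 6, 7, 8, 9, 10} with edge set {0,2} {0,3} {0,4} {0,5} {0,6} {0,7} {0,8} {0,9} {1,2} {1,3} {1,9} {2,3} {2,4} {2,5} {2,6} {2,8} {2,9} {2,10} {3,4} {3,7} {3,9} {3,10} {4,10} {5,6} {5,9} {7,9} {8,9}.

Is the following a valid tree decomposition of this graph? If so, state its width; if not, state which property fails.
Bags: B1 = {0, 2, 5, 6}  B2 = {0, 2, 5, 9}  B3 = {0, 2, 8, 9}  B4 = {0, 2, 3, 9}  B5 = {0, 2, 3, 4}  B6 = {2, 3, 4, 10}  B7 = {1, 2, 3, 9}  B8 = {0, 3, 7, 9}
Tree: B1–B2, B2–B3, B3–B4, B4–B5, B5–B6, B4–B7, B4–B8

Checking the three conditions: (i) the bags cover all of {0, 1, 2, 3, 4, 5, 6, 7, 8, 9, 10}; (ii) for each edge, some bag contains both endpoints; (iii) the bags containing any fixed vertex form a subtree. All hold, so the decomposition is valid with width 4 − 1 = 3.

Yes; width 3.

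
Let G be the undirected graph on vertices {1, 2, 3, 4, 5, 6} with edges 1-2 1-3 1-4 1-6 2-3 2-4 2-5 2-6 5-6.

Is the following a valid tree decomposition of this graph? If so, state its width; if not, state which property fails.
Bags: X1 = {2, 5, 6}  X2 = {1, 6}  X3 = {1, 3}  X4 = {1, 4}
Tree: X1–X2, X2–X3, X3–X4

A tree decomposition must satisfy three properties: every vertex lies in some bag; for every edge, both endpoints lie together in some bag; and for every vertex, the bags containing it form a connected subtree. Here edge (2,1) lies in no bag, so the decomposition is invalid.

No — edge (2,1) lies in no bag.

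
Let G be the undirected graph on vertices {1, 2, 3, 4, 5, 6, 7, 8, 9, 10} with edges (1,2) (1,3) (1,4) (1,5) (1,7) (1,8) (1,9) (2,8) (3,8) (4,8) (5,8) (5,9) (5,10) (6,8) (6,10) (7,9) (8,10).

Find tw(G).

2

A width-2 tree decomposition is:
Bags: B1 = {1, 5, 8}  B2 = {5, 8, 10}  B3 = {1, 5, 9}  B4 = {6, 8, 10}  B5 = {1, 2, 8}  B6 = {1, 7, 9}  B7 = {1, 3, 8}  B8 = {1, 4, 8}
Tree: B1–B2, B1–B3, B2–B4, B1–B5, B3–B6, B1–B7, B1–B8
Each bag holds 3 vertices, so the decomposition has width 2, which upper-bounds the treewidth. For the lower bound, the 3 vertices {1, 2, 8} are pairwise adjacent, and any tree decomposition puts a clique entirely inside one bag — forcing width ≥ 2. Combining the bounds, tw(G) = 2.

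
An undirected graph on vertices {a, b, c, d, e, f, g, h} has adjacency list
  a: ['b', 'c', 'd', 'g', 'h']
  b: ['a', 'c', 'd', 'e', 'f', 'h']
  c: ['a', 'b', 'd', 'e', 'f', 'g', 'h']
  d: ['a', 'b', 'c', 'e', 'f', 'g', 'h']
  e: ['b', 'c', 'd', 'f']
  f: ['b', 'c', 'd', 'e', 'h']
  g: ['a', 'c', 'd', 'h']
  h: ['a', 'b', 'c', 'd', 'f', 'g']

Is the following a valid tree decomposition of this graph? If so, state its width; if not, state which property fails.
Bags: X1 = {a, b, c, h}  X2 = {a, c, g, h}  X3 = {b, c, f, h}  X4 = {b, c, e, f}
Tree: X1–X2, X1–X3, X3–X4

No — vertex d appears in no bag.

A tree decomposition must satisfy three properties: every vertex lies in some bag; for every edge, both endpoints lie together in some bag; and for every vertex, the bags containing it form a connected subtree. Here vertex d appears in no bag, so the decomposition is invalid.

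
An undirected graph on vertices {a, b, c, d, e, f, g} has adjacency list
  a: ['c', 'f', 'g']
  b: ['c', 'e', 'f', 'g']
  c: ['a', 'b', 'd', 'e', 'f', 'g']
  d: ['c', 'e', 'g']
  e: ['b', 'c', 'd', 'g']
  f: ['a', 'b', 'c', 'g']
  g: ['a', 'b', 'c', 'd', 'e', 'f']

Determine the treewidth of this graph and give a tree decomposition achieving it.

Each bag holds 4 vertices, so the decomposition has width 3, which upper-bounds the treewidth. On the other hand G contains the 4-clique {c, d, e, g}. A clique must lie in a single bag of any decomposition, so no decomposition can have width below 3. The upper and lower bounds meet at 3, so that is the treewidth.

Treewidth 3.
One optimal decomposition is:
Bags: B1 = {b, c, f, g}  B2 = {a, c, f, g}  B3 = {b, c, e, g}  B4 = {c, d, e, g}
Tree: B1–B2, B1–B3, B3–B4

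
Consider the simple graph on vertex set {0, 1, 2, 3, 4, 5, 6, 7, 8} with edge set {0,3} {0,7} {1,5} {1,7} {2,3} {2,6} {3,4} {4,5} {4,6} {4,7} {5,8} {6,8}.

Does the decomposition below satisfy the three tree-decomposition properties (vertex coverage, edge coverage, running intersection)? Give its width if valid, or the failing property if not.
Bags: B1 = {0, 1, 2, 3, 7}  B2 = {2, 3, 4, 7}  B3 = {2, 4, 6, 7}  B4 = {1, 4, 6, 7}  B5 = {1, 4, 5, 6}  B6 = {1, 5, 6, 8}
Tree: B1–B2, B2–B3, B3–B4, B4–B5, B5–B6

No — bags containing vertex 1 are not connected in the tree.

A tree decomposition must satisfy three properties: every vertex lies in some bag; for every edge, both endpoints lie together in some bag; and for every vertex, the bags containing it form a connected subtree. Here bags containing vertex 1 are not connected in the tree, so the decomposition is invalid.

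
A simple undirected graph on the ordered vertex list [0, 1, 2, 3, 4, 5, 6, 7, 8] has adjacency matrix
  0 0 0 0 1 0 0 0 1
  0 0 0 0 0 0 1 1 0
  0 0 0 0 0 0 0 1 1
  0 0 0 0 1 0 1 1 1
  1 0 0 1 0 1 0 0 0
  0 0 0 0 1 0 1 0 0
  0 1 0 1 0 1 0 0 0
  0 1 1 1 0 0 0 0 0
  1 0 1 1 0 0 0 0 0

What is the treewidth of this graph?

A width-3 tree decomposition is:
Bags: B1 = {1, 5, 6, 7}  B2 = {3, 5, 6, 7}  B3 = {3, 4, 5, 7}  B4 = {2, 3, 4, 7}  B5 = {2, 3, 4, 8}  B6 = {0, 2, 4, 8}
Tree: B1–B2, B2–B3, B3–B4, B4–B5, B5–B6
Every bag has size at most 4, so the width is 4 − 1 = 3 and tw(G) ≤ 3. For the lower bound: the 4 vertex sets {1,5,6}, {7}, {3}, {0,2,4,8} are disjoint, each induces a connected subgraph, and every pair is joined by at least one edge of G. Contracting each set to a single vertex therefore yields K_{4} as a minor, and since treewidth is minor-monotone, tw(G) ≥ tw(K_{4}) = 3. The upper and lower bounds meet at 3, so that is the treewidth.

3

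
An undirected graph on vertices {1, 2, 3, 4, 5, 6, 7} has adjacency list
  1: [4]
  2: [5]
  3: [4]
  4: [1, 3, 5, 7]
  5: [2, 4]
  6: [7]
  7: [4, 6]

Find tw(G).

A width-1 tree decomposition is:
Bags: B1 = {1, 4}  B2 = {4, 5}  B3 = {3, 4}  B4 = {4, 7}  B5 = {2, 5}  B6 = {6, 7}
Tree: B1–B2, B2–B3, B2–B4, B2–B5, B4–B6
The largest bag has 2 vertices, giving width 1; this decomposition certifies tw(G) ≤ 1. Since G has at least one edge (e.g. 1–4), it is not an edgeless graph, so tw(G) ≥ 1. Hence tw(G) = 1 exactly.

1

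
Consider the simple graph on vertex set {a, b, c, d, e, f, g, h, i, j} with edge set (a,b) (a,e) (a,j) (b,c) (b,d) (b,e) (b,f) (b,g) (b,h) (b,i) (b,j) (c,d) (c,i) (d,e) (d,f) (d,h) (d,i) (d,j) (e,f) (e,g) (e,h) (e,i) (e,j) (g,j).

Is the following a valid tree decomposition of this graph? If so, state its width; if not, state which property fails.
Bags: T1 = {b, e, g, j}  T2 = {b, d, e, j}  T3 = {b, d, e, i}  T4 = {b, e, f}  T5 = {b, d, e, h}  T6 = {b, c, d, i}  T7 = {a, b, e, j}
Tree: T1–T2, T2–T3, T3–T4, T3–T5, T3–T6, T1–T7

A tree decomposition must satisfy three properties: every vertex lies in some bag; for every edge, both endpoints lie together in some bag; and for every vertex, the bags containing it form a connected subtree. Here edge (d,f) lies in no bag, so the decomposition is invalid.

No — edge (d,f) lies in no bag.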